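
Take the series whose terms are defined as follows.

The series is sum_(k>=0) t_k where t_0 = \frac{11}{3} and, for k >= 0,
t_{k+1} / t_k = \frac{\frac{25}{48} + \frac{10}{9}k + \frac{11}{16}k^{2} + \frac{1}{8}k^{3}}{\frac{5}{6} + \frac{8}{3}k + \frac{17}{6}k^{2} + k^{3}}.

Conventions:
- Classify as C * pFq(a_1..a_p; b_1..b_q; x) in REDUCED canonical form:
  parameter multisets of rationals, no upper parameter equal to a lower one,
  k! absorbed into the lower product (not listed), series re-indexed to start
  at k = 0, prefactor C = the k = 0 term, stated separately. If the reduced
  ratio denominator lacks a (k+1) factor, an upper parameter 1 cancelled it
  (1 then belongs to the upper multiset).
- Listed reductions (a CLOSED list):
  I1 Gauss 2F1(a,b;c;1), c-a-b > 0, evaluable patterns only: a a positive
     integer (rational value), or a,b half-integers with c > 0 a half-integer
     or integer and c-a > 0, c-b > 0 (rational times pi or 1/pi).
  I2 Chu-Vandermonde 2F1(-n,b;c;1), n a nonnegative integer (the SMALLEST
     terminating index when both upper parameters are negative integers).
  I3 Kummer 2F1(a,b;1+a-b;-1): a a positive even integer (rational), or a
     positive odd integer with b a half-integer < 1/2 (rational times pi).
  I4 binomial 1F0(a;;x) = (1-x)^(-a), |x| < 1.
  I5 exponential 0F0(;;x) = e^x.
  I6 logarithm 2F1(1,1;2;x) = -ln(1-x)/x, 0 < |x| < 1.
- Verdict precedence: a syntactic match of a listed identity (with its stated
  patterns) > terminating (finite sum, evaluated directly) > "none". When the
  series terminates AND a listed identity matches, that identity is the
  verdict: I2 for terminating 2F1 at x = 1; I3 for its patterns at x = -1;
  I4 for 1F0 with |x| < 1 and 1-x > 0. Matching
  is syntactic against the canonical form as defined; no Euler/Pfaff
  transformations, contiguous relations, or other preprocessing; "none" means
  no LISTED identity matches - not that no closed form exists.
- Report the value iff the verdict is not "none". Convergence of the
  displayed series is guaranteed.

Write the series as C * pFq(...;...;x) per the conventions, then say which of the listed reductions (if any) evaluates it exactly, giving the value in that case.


The series (x = \frac{1}{8}) is 2F1: upper {\frac{5}{3}, 3}, lower {1}, prefactor \frac{11}{3}. Verdict: no listed reduction: x = \frac{1}{8} and upper {\frac{5}{3}, 3} fail every I1-I6 pattern.

Key observation: t_0 = \frac{11}{3} here, and the parameter 5/6 appears in both the upper and lower lists and cancels.
Consecutive-term ratio: r(k) = \frac{1}{8} * (k+\frac{5}{3}) (k+3) / [(k+1) (k+1)] - rational; roots negated = parameters, x = \frac{1}{8}, C = \frac{11}{3}.


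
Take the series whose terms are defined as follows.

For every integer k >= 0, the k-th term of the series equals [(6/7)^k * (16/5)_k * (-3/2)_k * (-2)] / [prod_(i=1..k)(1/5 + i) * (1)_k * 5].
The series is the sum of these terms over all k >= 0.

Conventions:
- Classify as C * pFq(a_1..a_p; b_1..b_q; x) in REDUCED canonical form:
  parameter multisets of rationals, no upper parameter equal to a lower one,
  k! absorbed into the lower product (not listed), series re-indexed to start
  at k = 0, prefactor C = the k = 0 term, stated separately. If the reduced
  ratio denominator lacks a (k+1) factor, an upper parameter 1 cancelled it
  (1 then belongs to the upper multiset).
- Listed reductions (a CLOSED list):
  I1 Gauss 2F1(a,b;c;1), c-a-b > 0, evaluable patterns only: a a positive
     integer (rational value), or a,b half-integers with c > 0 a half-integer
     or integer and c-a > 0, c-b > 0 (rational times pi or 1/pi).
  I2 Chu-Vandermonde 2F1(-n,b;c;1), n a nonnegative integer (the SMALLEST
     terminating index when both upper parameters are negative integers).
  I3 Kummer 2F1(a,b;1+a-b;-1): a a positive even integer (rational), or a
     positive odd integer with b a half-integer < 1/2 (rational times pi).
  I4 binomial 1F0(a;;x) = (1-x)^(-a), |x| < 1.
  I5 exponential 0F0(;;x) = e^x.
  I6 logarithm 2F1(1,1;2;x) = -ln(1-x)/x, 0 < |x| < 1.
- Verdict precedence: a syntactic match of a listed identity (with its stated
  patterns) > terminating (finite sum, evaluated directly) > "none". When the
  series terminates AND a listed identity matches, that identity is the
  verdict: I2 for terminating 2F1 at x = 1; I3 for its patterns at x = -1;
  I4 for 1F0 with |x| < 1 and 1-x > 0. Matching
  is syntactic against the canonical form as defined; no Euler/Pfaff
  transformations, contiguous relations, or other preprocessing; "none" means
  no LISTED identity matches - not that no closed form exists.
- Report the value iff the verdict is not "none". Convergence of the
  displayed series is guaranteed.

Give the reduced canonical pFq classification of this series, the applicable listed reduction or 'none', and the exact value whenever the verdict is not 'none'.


First insight: t_0 being -2/5, the lower running product (C = -2/5) is a rising factorial.
Consecutive-term ratio: r(k) = (6/7) * (k-3/2) (k+16/5) / [(k+6/5) (k+1)] - rational; roots negated = parameters, x = (6/7), C = -2/5.

Reduced: x = 6/7, 2F1, upper = {-3/2, 16/5}, lower = {6/5}, C = -2/5. Verdict: none. A 2F1 with upper {-3/2, 16/5} fits none of I1-I6 at x = 6/7; the sum runs forever.


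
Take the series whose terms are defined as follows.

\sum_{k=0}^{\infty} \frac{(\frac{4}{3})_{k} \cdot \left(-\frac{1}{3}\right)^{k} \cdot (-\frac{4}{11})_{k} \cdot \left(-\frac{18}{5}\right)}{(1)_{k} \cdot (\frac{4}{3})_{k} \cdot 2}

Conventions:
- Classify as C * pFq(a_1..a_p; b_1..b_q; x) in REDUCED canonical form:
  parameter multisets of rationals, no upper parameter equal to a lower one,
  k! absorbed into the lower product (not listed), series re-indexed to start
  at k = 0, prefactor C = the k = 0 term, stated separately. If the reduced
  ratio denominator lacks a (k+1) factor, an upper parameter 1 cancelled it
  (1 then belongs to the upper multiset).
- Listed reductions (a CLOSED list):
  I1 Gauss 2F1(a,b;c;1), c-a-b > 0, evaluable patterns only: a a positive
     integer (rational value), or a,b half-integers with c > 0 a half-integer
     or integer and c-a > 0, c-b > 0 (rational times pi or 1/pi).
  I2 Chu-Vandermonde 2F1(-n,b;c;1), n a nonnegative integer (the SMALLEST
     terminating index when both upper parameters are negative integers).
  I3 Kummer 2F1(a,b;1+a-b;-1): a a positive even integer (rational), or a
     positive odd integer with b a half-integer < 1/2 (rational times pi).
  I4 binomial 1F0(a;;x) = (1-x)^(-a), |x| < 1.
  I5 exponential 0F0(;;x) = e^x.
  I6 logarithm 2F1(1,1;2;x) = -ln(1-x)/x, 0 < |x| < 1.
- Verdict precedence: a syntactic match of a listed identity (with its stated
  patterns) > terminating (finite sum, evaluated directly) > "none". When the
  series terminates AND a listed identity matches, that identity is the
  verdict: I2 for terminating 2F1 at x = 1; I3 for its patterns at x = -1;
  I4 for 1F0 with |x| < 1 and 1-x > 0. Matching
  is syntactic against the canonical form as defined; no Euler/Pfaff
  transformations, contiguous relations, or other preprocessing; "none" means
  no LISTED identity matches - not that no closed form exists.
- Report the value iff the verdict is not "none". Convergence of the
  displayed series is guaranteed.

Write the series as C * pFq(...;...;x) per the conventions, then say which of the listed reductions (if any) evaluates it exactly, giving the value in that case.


The series (x = -\frac{1}{3}) is 1F0: upper {-\frac{4}{11}}, lower {-}, prefactor -\frac{9}{5}. Verdict: binomial (I4) fires (the 1F0 binomial series: exponent 4/11, x = -\frac{1}{3}). Its exact value is \left(-\frac{9}{5}\right) \cdot \left(\frac{4}{3}\right)^{\frac{4}{11}}.

First insight: t_0 = -\frac{9}{5} here, and the constant factors (C = -9/5, x = -1/3) combine into one prefactor.
Ratio: r(k) = -\frac{1}{3} * (k-\frac{4}{11}) / [(k+1)] - rational; roots negated = parameters, x = -\frac{1}{3}, C = -\frac{9}{5}.


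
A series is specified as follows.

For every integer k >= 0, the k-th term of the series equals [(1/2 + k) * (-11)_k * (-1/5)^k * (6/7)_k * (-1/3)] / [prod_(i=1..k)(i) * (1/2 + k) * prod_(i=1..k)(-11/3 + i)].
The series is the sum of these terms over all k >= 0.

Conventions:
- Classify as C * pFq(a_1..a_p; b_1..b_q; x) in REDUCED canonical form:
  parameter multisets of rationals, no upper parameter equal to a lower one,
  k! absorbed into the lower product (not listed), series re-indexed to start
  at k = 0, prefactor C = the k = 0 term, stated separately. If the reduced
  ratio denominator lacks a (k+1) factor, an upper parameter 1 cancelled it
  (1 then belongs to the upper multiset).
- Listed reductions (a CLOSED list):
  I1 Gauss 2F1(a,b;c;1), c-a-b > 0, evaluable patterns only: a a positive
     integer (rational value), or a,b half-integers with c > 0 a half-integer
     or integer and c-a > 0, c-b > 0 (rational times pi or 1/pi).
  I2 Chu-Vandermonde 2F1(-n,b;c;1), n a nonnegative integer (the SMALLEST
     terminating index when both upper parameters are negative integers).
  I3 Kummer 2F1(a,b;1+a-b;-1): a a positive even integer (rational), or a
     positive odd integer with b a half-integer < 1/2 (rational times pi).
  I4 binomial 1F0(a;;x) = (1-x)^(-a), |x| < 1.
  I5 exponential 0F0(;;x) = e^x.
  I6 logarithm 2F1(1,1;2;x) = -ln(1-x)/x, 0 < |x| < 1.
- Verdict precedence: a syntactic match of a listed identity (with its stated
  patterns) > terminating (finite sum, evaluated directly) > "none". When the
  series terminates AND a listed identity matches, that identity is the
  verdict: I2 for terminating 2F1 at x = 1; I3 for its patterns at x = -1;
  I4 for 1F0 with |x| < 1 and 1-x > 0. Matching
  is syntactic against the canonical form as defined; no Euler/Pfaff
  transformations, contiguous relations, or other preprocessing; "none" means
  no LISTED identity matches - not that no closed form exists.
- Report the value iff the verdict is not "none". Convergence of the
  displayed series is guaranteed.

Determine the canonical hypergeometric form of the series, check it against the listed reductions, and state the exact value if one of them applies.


Prefactor -1/3, argument -1/5: 2F1 with upper {-11, 6/7} over lower {-8/3}. Verdict: terminating. (-11)_k vanishes past k = 11, leaving a 12-term sum, computed directly. Exact value: 338867600290751950711/38523113791845703125.

First insight: t_0 = -1/3 here, and the lower running product (prefactor -1/3) is a rising factorial.
Term ratio: r(k) = (-1/5) * (k-11) (k+6/7) / [(k-8/3) (k+1)] - poly over poly, x = (-1/5) from leading terms; C = -1/3 at k = 0.


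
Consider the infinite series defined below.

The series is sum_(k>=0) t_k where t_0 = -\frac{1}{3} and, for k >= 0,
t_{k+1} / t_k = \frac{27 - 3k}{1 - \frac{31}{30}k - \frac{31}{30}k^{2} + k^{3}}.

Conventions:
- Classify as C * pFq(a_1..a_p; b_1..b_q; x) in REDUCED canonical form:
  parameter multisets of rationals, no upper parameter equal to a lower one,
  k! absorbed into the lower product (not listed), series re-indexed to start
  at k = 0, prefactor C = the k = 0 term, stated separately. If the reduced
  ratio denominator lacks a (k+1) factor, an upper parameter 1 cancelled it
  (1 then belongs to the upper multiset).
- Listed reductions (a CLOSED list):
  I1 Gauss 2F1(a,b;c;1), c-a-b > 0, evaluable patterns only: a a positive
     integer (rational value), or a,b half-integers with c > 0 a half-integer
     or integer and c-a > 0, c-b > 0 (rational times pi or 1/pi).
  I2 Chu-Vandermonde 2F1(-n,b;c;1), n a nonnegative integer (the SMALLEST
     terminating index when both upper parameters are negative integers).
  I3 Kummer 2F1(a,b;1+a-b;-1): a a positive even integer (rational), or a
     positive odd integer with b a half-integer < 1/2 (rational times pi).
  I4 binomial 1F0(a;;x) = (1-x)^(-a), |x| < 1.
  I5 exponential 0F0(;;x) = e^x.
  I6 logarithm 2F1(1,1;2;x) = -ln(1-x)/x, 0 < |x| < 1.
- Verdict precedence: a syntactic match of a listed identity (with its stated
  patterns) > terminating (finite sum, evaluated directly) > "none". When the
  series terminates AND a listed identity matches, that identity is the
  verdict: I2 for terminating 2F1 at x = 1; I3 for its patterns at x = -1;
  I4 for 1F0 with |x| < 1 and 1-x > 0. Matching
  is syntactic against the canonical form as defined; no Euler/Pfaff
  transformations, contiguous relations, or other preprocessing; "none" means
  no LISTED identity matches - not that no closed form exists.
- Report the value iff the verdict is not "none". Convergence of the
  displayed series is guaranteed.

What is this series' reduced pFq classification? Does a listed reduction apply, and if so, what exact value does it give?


x = -3 here; the reduced form reads 1F2, upper {-9}, lower {-\frac{6}{5}, -\frac{5}{6}}, C = -\frac{1}{3}. Verdict: terminating - upper parameter -9 makes this a finite sum (last index 9), evaluated exactly. Value: \frac{85572064880484164}{1290337530951}.

The tell: t_0 being -\frac{1}{3}, factor the ratio over Q (C = -1/3, x = -3): negated roots = parameters.
Adjacent-term ratio: r(k) = -3 * (k-9) / [(k-\frac{6}{5}) (k-\frac{5}{6}) (k+1)] - rational in k, leading ratio -3; with t_0 = -\frac{1}{3}, classification follows.


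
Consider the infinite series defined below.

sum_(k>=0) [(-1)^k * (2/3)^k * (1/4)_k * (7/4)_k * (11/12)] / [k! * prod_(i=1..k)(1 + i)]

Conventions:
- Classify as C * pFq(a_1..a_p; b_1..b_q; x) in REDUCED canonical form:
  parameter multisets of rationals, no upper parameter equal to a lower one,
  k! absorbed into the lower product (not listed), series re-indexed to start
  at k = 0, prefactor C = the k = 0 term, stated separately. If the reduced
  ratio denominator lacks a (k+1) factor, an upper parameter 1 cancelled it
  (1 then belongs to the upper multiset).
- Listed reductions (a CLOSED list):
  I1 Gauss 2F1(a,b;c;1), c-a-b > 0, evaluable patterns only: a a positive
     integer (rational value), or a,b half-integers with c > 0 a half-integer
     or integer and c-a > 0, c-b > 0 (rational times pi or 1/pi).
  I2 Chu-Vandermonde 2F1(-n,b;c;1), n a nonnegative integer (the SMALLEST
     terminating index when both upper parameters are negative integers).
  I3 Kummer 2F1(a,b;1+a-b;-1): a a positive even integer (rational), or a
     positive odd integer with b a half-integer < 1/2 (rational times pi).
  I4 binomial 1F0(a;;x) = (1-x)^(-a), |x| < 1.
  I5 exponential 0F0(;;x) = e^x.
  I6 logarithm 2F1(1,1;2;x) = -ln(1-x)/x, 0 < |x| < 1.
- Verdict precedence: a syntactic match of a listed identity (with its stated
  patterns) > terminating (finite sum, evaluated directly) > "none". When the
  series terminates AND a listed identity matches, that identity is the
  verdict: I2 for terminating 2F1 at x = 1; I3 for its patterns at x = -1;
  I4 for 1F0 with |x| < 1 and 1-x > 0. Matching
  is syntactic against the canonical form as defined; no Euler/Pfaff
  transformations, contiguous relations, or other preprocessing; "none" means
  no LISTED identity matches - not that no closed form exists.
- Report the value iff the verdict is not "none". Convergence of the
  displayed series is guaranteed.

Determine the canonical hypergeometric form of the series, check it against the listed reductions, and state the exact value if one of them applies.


x = -2/3 here; the reduced form reads 2F1, upper {1/4, 7/4}, lower {2}, C = 11/12. Verdict: none here - no I1-I6 shape fits x = -2/3 with lower {2}.

The tell: x = (-2/3) and the lower running product (prefactor 11/12) is a rising factorial.
Term ratio: r(k) = (-2/3) * (k+1/4) (k+7/4) / [(k+2) (k+1)] ; factor over Q: parameters, x = (-2/3), and C = 11/12.


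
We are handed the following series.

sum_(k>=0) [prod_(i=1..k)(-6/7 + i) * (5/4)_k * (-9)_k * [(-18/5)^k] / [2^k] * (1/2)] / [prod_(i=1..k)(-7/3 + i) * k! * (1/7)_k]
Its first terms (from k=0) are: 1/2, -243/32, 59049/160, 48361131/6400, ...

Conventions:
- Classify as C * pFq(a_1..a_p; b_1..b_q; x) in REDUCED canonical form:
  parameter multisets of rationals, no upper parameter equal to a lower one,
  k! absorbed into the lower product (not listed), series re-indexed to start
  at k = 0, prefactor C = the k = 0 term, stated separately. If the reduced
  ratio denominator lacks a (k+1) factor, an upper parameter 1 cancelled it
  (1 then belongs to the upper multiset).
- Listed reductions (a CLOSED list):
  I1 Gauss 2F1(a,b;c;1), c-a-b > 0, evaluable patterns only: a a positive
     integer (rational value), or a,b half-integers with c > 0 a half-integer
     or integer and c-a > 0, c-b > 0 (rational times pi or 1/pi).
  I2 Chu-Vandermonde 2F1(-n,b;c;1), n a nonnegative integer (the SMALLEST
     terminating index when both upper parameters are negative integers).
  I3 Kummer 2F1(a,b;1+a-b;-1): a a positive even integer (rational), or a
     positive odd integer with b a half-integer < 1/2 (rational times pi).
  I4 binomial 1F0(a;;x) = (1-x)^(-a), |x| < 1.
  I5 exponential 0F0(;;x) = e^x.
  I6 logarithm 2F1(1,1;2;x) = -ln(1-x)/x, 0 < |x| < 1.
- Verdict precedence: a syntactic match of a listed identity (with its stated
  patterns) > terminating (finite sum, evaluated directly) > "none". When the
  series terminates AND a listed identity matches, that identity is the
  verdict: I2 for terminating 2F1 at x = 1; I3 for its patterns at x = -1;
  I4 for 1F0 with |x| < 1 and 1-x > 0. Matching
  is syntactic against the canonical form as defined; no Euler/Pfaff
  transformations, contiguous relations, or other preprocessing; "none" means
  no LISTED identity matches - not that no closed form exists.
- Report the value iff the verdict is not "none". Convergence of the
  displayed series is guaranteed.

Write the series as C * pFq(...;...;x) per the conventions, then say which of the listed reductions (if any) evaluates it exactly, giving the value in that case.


At argument -9/5: a 2F1 with upper {-9, 5/4}, lower {-4/3}, scaled by C = 1/2. Verdict: terminating - upper -9 stops the sum at k = 9; the 10 terms are added exactly. Hence: 1674387323224725904933/1153433600000000.

Key step: t_0 = 1/2 here, and the running product (prefactor 1/2) telescopes to a rising factorial.
Adjacent-term ratio: r(k) = (-9/5) * (k-9) (k+5/4) / [(k-4/3) (k+1)] - rational in k. x = (-9/5); t_0 = 1/2; negate the roots.


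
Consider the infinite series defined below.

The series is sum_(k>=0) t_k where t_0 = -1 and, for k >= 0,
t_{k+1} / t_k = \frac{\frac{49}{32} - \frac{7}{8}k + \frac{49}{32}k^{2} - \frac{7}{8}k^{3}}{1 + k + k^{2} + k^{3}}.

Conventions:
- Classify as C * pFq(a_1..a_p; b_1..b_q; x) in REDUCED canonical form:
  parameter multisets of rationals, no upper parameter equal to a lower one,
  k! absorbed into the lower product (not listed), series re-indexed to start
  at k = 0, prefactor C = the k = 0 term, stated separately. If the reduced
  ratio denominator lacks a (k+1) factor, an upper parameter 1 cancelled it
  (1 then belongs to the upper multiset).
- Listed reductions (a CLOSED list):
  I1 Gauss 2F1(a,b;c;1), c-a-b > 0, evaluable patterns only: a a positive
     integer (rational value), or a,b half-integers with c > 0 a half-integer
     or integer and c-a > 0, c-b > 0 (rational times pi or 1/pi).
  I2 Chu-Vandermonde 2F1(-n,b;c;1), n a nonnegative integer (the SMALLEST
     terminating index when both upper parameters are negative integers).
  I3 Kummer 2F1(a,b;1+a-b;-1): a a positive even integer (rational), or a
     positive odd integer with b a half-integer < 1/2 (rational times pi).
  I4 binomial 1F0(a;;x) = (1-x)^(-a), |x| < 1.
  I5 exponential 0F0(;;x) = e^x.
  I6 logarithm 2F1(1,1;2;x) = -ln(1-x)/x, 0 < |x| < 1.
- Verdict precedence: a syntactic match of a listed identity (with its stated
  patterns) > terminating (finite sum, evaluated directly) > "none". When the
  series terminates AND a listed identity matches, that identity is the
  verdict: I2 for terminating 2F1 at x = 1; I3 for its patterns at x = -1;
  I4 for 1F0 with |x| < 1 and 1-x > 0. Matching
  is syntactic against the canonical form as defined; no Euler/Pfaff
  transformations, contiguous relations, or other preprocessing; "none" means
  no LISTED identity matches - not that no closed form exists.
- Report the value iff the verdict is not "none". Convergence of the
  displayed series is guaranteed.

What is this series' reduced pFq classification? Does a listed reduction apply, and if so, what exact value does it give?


x = -\frac{7}{8} here; the reduced form reads 1F0, upper {-\frac{7}{4}}, lower {-}, C = -1. Verdict: the I4 binomial reduction applies (the 1F0 binomial series: exponent 7/4, x = -\frac{7}{8}). Its exact value is \left(-1\right) \cdot \left(\frac{15}{8}\right)^{\frac{7}{4}}.

First insight: from the first term -1: the expanded ratio factors over Q; C = -1, roots give parameters.
Term ratio: r(k) = -\frac{7}{8} * (k-\frac{7}{4}) / [(k+1)] ; factor over Q: parameters, x = -\frac{7}{8}, and C = -1.


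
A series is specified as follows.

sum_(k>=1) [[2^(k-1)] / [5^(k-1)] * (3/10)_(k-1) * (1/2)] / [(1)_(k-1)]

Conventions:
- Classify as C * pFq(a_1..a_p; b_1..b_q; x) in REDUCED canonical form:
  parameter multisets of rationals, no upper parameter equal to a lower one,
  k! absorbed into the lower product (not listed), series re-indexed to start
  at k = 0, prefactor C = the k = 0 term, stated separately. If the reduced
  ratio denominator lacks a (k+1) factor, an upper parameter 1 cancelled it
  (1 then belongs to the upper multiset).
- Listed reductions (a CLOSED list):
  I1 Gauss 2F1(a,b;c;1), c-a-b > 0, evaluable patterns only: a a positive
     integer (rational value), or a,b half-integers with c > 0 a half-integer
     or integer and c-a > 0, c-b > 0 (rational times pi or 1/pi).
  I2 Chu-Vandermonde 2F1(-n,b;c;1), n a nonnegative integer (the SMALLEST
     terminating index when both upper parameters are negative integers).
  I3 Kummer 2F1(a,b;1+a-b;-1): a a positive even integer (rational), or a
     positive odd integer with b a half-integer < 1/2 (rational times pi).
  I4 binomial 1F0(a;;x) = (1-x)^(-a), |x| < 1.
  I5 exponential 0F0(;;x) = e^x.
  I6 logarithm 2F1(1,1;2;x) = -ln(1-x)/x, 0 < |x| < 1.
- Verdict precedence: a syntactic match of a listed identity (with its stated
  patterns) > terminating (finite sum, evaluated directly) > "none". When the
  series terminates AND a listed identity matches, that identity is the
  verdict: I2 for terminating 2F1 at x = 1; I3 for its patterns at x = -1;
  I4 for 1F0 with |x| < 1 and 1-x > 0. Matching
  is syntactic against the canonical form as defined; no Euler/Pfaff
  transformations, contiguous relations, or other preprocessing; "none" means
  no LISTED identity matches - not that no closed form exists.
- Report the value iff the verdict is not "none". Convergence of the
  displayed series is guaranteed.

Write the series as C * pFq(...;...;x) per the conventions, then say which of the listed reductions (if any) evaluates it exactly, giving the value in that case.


With C = 1/2: the canonical form is 1F0(3/10; -; 2/5). Verdict: the I4 binomial reduction applies (the 1F0 binomial series: exponent -3/10, x = 2/5). Value: (1/2) * (3/5)^(-3/10).

First insight: with t_0 = 1/2, (1)_k (C = 1/2, x = 2/5) is k! itself.
Ratio: r(k) = (2/5) * (k+3/10) / [(k+1)] - rational in k, leading ratio (2/5); with t_0 = 1/2, classification follows.


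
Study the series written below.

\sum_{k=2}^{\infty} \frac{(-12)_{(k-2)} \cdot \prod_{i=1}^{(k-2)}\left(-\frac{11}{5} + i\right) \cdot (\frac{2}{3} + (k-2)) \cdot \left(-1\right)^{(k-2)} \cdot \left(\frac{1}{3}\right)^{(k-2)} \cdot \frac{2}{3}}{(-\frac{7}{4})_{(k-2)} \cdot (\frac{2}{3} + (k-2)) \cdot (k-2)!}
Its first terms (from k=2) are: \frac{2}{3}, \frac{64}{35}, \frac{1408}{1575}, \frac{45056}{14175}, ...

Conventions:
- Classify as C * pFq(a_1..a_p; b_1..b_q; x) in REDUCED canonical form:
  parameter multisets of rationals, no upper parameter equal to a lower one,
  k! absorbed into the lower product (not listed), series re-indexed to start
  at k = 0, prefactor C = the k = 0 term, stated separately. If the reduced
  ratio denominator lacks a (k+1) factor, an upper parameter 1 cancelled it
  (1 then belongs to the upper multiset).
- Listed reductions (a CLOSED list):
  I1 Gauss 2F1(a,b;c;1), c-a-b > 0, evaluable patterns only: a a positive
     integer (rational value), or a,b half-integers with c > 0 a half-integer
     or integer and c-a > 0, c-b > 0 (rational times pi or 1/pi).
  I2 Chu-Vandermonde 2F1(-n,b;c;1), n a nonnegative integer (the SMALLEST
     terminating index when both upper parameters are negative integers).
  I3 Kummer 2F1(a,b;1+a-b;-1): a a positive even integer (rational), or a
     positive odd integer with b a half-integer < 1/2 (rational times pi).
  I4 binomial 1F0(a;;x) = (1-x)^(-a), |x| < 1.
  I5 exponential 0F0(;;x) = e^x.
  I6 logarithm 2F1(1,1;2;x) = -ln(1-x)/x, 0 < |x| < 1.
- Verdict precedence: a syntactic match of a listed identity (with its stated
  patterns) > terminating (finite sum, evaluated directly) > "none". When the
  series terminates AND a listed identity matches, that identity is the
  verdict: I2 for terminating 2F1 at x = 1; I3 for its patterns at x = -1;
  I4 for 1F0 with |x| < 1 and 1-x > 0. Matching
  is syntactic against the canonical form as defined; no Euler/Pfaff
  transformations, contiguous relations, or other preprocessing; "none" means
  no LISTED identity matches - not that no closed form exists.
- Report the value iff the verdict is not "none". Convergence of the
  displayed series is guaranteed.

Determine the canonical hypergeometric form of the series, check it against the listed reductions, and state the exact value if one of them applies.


The tell: t_0 = \frac{2}{3} here, and the (-1)^k factor (C = 2/3, x = -1/3) folds into the argument's sign.
Term ratio: r(k) = -\frac{1}{3} * (k-12) (k-\frac{6}{5}) / [(k-\frac{7}{4}) (k+1)] - rational in k, leading ratio -\frac{1}{3}; with t_0 = \frac{2}{3}, classification follows.

Reduced: x = -\frac{1}{3}, 2F1, upper = {-12, -\frac{6}{5}}, lower = {-\frac{7}{4}}, C = \frac{2}{3}. Verdict: terminating. (-12)_k vanishes past k = 12, leaving a 13-term sum, computed directly. Hence: \frac{38265409424135380294198}{2784956487945556640625}.


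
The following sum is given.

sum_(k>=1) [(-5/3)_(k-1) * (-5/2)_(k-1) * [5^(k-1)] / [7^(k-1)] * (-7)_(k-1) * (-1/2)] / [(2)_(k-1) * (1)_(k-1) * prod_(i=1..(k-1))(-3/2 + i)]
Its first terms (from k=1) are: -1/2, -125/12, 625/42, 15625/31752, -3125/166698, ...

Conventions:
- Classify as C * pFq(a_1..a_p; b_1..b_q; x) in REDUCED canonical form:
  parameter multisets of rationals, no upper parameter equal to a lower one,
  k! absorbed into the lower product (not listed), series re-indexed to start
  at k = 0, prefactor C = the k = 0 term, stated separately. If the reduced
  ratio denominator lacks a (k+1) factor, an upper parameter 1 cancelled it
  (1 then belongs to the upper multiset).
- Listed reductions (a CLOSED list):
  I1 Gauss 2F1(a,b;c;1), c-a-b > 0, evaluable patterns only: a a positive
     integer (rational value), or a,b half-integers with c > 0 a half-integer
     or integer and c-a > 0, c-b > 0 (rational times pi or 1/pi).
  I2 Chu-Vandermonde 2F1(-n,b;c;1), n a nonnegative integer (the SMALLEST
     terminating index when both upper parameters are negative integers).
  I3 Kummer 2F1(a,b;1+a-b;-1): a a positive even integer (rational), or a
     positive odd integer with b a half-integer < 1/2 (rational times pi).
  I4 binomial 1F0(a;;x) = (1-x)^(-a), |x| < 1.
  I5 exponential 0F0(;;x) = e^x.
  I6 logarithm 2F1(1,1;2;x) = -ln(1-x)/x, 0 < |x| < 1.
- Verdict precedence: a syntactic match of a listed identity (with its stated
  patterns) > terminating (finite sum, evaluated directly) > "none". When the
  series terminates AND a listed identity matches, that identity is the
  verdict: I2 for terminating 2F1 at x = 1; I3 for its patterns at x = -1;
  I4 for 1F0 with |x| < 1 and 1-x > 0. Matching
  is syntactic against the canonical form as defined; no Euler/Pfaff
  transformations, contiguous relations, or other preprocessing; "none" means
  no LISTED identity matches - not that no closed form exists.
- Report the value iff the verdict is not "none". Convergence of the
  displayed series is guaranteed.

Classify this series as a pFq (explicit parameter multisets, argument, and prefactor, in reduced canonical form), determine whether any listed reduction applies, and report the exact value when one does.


The series (x = 5/7) is 3F2: upper {-7, -5/2, -5/3}, lower {-1/2, 2}, prefactor -1/2. Verdict: terminating at k = 7: the factor (-7)_k kills every later term; summing the 8 survivors is exact. Sum: 37991466866459/8558772746832.

Structural cue: x = (5/7) and (1)_k (prefactor -1/2) is k! itself.
Term ratio: r(k) = (5/7) * (k-7) (k-5/2) (k-5/3) / [(k-1/2) (k+2) (k+1)] - rational in k, leading ratio (5/7); with t_0 = -1/2, classification follows.


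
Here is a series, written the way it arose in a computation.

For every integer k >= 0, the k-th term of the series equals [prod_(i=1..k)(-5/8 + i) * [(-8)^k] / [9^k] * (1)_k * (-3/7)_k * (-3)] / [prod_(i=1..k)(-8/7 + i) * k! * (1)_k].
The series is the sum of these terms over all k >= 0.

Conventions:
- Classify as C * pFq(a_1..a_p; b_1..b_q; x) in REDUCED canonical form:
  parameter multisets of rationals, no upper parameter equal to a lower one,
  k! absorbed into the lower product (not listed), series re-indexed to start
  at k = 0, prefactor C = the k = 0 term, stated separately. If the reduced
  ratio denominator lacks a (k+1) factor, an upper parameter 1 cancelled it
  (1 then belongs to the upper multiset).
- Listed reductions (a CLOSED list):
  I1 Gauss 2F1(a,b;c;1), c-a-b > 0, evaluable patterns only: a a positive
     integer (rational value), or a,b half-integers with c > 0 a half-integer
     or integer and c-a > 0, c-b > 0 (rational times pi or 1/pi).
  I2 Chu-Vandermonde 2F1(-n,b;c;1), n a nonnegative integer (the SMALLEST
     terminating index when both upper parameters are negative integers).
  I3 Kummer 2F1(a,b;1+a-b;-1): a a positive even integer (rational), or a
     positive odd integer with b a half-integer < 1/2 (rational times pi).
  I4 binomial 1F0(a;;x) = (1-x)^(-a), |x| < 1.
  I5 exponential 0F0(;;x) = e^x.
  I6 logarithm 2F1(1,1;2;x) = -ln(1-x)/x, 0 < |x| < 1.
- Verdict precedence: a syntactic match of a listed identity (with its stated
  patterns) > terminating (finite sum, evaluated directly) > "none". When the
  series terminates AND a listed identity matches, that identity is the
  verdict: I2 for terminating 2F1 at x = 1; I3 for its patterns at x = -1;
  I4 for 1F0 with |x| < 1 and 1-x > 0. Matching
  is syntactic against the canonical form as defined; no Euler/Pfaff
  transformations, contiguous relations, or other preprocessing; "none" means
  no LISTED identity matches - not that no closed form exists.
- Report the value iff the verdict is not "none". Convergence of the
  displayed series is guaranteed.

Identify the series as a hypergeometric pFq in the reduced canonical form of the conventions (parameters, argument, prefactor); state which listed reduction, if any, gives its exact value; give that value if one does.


Classification (C = -3): 2F1 with upper {-3/7, 3/8}, lower {-1/7}, argument x = -8/9. Verdict: none - at argument -8/9 the multisets {-3/7, 3/8} ; {-1/7} match no listed identity.

Key step: from the first term -3: the lower running product (C = -3) is a rising factorial.
Step ratio: r(k) = (-8/9) * (k-3/7) (k+3/8) / [(k-1/7) (k+1)] ; factor over Q: parameters, x = (-8/9), and C = -3.


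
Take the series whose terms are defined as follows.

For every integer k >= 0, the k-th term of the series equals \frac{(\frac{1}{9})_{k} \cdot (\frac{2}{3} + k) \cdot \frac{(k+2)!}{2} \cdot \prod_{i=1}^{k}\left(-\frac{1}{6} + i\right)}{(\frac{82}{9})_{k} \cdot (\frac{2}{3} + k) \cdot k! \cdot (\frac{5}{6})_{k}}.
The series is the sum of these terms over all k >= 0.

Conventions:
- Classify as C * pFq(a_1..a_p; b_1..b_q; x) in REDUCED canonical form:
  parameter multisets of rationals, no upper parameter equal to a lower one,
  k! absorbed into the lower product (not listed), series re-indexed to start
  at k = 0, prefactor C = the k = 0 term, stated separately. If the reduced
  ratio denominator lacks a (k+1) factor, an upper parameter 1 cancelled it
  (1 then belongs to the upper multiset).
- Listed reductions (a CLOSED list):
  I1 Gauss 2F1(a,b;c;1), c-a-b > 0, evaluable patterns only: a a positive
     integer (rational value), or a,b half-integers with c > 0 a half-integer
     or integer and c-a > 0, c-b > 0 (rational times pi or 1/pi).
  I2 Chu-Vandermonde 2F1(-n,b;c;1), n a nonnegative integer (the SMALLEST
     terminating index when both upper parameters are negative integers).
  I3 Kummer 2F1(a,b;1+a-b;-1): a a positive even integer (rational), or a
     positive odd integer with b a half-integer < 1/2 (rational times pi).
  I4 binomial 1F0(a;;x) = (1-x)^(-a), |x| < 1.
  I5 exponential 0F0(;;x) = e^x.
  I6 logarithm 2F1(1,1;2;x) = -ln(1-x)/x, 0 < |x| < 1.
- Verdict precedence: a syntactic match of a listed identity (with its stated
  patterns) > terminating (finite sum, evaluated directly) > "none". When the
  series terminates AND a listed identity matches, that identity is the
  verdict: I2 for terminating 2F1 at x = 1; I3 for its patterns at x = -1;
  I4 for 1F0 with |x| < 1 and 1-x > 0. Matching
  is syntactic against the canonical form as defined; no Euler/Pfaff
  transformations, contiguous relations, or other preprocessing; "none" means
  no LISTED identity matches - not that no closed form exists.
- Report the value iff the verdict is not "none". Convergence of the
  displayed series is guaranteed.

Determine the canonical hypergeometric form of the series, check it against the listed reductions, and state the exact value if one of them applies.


Structural cue: t_0 = 1 here, and the running product (prefactor 1) telescopes to a rising factorial.
Adjacent-term ratio: r(k) = 1 * (k+\frac{1}{9}) (k+3) / [(k+\frac{82}{9}) (k+1)] - rational in k. x = 1; t_0 = 1; negate the roots.

With C = 1: the canonical form is 2F1(\frac{1}{9}, 3; \frac{82}{9}; 1). Verdict at x = 1: Gauss's theorem (I1) matches (x = 1: the Gamma ratio telescopes since c-a-b = 6 > 0 and a = 3 in Z>0). Its exact value is \frac{16060}{15309}.


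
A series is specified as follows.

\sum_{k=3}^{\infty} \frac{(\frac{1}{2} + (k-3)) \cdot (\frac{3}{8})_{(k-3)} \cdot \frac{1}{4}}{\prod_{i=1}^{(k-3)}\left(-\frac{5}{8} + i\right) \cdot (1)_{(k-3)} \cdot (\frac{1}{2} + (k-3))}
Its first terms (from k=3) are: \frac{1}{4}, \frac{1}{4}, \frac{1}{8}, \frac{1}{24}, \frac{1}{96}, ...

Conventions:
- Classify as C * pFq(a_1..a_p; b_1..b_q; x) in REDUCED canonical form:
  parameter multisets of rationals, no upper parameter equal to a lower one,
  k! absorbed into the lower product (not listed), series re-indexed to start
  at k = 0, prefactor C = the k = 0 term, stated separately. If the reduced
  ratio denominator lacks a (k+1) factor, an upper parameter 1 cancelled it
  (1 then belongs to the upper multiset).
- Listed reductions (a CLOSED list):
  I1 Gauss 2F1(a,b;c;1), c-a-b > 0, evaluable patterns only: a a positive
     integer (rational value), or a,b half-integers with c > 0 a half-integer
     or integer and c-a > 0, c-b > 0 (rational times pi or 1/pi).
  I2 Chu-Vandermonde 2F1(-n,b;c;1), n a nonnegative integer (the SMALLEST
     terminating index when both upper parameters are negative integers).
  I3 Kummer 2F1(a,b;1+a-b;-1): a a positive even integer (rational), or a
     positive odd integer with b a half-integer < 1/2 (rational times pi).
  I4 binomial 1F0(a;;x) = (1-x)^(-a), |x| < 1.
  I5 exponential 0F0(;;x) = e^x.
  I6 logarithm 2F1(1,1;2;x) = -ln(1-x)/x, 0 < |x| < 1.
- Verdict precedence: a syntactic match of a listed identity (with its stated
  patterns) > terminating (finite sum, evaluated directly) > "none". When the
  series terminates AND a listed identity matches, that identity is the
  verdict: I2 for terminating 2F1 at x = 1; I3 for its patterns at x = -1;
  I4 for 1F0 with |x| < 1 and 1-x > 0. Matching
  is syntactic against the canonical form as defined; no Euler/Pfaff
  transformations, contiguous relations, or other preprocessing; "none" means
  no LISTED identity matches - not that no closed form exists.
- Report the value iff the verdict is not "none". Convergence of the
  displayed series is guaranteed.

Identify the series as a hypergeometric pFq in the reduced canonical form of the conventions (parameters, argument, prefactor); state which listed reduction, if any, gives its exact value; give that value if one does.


Prefactor \frac{1}{4}, argument 1: 0F0 with upper {-} over lower {-}. Verdict: this is the exponential series (I5) (the 0F0 exponential series at x = 1). Hence: \frac{1}{4} \cdot e^{1}.

First insight: from the first term \frac{1}{4}: the lower running product (C = 1/4) is a rising factorial.
Step ratio: r(k) = 1 * 1 / [(k+1)] - rational; roots negated = parameters, x = 1, C = \frac{1}{4}.


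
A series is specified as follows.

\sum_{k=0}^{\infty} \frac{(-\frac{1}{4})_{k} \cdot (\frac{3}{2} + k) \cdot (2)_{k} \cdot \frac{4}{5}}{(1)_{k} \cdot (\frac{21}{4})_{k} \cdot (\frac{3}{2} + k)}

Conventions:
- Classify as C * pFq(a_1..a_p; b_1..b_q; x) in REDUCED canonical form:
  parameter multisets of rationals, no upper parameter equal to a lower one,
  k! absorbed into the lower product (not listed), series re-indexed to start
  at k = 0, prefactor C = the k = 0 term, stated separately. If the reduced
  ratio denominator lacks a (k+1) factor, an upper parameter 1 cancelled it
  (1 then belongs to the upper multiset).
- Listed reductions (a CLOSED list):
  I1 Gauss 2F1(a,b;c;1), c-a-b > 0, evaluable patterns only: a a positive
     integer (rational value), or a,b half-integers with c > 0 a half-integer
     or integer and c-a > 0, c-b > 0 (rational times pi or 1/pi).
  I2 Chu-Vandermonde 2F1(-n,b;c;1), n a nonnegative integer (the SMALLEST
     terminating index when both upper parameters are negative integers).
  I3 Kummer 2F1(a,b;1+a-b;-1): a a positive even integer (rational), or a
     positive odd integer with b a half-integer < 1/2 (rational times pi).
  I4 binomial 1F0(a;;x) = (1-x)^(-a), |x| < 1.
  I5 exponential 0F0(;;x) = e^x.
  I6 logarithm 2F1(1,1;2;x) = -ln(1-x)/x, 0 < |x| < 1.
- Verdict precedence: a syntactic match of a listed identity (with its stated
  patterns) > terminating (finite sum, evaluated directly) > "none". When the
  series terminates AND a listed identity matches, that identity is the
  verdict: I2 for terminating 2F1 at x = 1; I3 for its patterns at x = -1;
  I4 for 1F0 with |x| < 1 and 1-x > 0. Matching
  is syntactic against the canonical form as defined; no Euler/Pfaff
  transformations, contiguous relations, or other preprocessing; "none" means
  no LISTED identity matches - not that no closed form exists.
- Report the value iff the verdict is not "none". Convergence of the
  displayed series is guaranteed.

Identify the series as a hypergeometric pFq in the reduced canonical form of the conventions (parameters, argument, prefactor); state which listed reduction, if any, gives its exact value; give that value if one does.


At argument 1: a 2F1 with upper {-\frac{1}{4}, 2}, lower {\frac{21}{4}}, scaled by C = \frac{4}{5}. Verdict at x = 1: Gauss's theorem (I1) matches (x = 1: the Gamma ratio telescopes since c-a-b = 7/2 > 0 and a = 2 in Z>0). Exact value: \frac{221}{315}.

Key step: with t_0 = \frac{4}{5}, (1)_k (prefactor 4/5) is k! itself.
Step ratio: r(k) = 1 * (k-\frac{1}{4}) (k+2) / [(k+\frac{21}{4}) (k+1)] - poly over poly, x = 1 from leading terms; C = \frac{4}{5} at k = 0.


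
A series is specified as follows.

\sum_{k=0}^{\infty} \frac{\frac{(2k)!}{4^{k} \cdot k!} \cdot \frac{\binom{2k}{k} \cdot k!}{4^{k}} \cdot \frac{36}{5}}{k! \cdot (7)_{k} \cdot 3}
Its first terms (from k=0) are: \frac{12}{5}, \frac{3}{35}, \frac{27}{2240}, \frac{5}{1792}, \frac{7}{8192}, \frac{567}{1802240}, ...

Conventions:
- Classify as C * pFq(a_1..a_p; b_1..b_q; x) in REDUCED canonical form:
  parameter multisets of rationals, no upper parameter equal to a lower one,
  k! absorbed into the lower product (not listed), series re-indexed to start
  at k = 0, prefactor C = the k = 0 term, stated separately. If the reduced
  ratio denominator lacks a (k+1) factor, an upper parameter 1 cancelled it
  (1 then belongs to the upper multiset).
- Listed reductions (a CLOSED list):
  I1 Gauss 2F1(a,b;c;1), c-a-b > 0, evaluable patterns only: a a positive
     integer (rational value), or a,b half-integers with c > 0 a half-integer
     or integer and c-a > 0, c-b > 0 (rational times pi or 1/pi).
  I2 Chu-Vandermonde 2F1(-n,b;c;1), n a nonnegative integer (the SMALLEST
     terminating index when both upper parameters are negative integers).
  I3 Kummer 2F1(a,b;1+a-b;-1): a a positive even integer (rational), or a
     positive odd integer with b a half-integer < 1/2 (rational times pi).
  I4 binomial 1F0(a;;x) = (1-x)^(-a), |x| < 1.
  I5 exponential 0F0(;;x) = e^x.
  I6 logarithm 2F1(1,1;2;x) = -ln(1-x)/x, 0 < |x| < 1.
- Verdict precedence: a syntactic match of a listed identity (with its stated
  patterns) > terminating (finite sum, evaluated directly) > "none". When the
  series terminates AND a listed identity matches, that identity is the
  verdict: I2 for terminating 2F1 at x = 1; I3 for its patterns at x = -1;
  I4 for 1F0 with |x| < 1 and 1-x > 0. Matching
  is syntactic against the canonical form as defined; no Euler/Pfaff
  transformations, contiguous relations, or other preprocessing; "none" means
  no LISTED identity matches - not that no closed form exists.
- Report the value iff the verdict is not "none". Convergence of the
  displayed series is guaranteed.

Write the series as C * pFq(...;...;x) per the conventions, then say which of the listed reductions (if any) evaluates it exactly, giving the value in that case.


Canonical form: C = \frac{12}{5} times 2F1 with upper {\frac{1}{2}, \frac{1}{2}}, lower {7}, x = 1. Verdict: the half-integer Gauss pattern (I1) applies (x = 1; upper {\frac{1}{2}, \frac{1}{2}} half-integers, c = 7 in the evaluable pattern). Hence: \frac{2097152}{266805} / \pi.

Key step: with t_0 = \frac{12}{5}, the (2k)!/(4^k k!) block (prefactor 12/5) is the Pochhammer (1/2)_k.
Ratio: r(k) = 1 * (k+\frac{1}{2}) (k+\frac{1}{2}) / [(k+7) (k+1)] ; factor over Q: parameters, x = 1, and C = \frac{12}{5}.
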